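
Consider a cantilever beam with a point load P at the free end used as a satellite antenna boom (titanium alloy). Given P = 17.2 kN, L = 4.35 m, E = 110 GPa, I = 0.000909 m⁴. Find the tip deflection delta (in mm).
Model: a cantilever beam with a point load P at the free end, so delta = (P·L^3) / (3·E·I).
Convert to SI units:
  P = 17.2 kN = 17200 N
  E = 110 GPa = 1.1 × 10¹¹ Pa
Substitute:
  delta = (17200 × 4.35^3) / (3 × (1.1 × 10¹¹) × 0.000909)
  delta = 0.00472 m
Convert: delta = 0.00472 m = 4.72 mm
Final answer: delta = 4.72 mm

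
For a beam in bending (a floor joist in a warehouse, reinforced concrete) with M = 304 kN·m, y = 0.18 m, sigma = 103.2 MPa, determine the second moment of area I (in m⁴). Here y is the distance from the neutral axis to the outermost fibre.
Model: a beam in bending, so sigma = (M·y) / I.
Solve for I: I = (M·y) / sigma.
Convert to SI units:
  M = 304 kN·m = 304000 N·m
  sigma = 103.2 MPa = 1.032 × 10⁸ Pa
Substitute:
  I = (304000 × 0.18) / (1.032 × 10⁸)
  I = 0.0005302 m⁴
Final answer: I = 0.0005302 m⁴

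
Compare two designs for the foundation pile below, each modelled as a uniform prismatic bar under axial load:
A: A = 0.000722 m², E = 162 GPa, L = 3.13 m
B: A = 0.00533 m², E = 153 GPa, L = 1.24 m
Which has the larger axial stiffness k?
Model: a uniform prismatic bar under axial load, so k = (A·E) / L (SI units).
  A: k = (0.000722 × (1.62 × 10¹¹)) / 3.13 = 3.737 × 10⁷ N/m = 37.37 MN/m
  B: k = (0.00533 × (1.53 × 10¹¹)) / 1.24 = 6.577 × 10⁸ N/m = 657.7 MN/m
657.7 MN/m > 37.37 MN/m, so B is larger.
Final answer: B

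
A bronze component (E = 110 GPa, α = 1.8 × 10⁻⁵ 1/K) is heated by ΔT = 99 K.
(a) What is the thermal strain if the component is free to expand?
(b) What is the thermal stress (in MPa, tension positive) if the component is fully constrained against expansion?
(a) Free thermal strain ε_th = α·ΔT = (1.8 × 10⁻⁵) × 99 = 0.001782
(b) Fully constrained, the expansion is suppressed, so σ = -E·α·ΔT. Convert E = 110 GPa = 1.1 × 10¹¹ Pa.
  σ = -(1.1 × 10¹¹) × (1.8 × 10⁻⁵) × 99 = -1.96 × 10⁸ Pa = -196 MPa (compressive)
Final answer: (a) ε_th = 0.001782, (b) σ = -196 MPa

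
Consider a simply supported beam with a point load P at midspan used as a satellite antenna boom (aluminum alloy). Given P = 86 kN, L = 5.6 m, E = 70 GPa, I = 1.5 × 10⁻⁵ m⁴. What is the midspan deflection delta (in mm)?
Model: a simply supported beam with a point load P at midspan, so delta = (P·L^3) / (48·E·I).
Convert to SI units:
  P = 86 kN = 86000 N
  E = 70 GPa = 7 × 10¹⁰ Pa
Substitute:
  delta = (86000 × 5.6^3) / (48 × (7 × 10¹⁰) × (1.5 × 10⁻⁵))
  delta = 0.2997 m
Convert: delta = 0.2997 m = 299.7 mm
Final answer: delta = 299.7 mm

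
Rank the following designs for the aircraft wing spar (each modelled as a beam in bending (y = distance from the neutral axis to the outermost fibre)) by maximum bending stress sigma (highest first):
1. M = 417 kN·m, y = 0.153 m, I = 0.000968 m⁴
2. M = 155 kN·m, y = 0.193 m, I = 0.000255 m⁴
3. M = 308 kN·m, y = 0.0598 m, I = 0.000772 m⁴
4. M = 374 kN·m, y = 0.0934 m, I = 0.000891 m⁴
Model: a beam in bending (y = distance from the neutral axis to the outermost fibre), so sigma = (M·y) / I (SI units).
  Case 1: sigma = (417000 × 0.153) / 0.000968 = 6.591 × 10⁷ Pa = 65.91 MPa
  Case 2: sigma = (155000 × 0.193) / 0.000255 = 1.173 × 10⁸ Pa = 117.3 MPa
  Case 3: sigma = (308000 × 0.0598) / 0.000772 = 2.386 × 10⁷ Pa = 23.86 MPa
  Case 4: sigma = (374000 × 0.0934) / 0.000891 = 3.92 × 10⁷ Pa = 39.2 MPa
Ordering: 117.3 MPa (case 2) > 65.91 MPa (case 1) > 39.2 MPa (case 4) > 23.86 MPa (case 3)
Final answer: 2, 1, 4, 3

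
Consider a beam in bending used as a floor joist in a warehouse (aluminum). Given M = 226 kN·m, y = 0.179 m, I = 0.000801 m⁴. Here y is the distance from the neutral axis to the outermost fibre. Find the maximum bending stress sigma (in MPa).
Model: a beam in bending, so sigma = (M·y) / I.
Convert to SI units:
  M = 226 kN·m = 226000 N·m
Substitute:
  sigma = (226000 × 0.179) / 0.000801
  sigma = 5.05 × 10⁷ Pa
Convert: sigma = 5.05 × 10⁷ Pa = 50.5 MPa
Final answer: sigma = 50.5 MPa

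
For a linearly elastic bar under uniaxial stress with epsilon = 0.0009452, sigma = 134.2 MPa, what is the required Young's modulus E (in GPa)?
Model: a linearly elastic bar under uniaxial stress, so sigma = E·epsilon.
Solve for E: E = sigma / epsilon.
Convert to SI units:
  sigma = 134.2 MPa = 1.342 × 10⁸ Pa
Substitute:
  E = (1.342 × 10⁸) / 0.0009452
  E = 1.42 × 10¹¹ Pa
Convert: E = 1.42 × 10¹¹ Pa = 142 GPa
Final answer: E = 142 GPa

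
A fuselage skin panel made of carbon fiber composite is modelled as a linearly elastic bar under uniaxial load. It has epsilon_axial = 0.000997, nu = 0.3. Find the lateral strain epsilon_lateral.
Model: a linearly elastic bar under uniaxial load, so epsilon_lateral = -nu·epsilon_axial.
Substitute:
  epsilon_lateral = -(0.3 × 0.000997)
  epsilon_lateral = -0.0002991
Final answer: epsilon_lateral = -0.0002991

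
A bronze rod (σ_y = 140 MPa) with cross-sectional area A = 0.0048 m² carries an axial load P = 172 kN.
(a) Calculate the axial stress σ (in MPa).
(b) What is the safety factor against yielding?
(a) Axial stress σ = P/A. Convert P = 172 kN = 172000 N.
  σ = 172000 / 0.0048 = 3.583 × 10⁷ Pa = 35.83 MPa
(b) Safety factor SF = σ_y/σ = 140 / 35.83 = 3.907
Final answer: (a) σ = 35.83 MPa, (b) SF = 3.907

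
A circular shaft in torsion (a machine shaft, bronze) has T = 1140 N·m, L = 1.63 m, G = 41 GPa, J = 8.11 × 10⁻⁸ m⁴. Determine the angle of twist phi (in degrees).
Model: a circular shaft in torsion, so phi = (T·L) / (G·J).
Convert to SI units:
  G = 41 GPa = 4.1 × 10¹⁰ Pa
Substitute:
  phi = (1140 × 1.63) / ((4.1 × 10¹⁰) × (8.11 × 10⁻⁸))
  phi = 0.5588 rad
Convert to degrees: phi = 0.5588 × 180/π = 32.02°
Final answer: phi = 32.02°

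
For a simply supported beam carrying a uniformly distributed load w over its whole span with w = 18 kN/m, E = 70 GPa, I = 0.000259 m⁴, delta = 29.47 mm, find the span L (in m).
Model: a simply supported beam carrying a uniformly distributed load w over its whole span, so delta = (5·w·L^4) / (384·E·I).
Solve for L: L = ((384·delta·E·I) / (5·w))^(1/4).
Convert to SI units:
  w = 18 kN/m = 18000 N/m
  E = 70 GPa = 7 × 10¹⁰ Pa
  delta = 29.47 mm = 0.02947 m
Substitute:
  L = ((384 × 0.02947 × (7 × 10¹⁰) × 0.000259) / (5 × 18000))^(1/4)
  L = 6.91 m
Final answer: L = 6.91 m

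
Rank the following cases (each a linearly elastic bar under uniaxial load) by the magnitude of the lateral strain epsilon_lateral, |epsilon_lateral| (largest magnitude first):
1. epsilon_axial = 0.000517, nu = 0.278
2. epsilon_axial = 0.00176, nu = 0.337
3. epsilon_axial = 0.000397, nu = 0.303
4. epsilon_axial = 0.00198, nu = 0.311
Model: a linearly elastic bar under uniaxial load, so epsilon_lateral = -nu·epsilon_axial (SI units).
  Case 1: epsilon_lateral = -(0.278 × 0.000517) = -0.0001437
  Case 2: epsilon_lateral = -(0.337 × 0.00176) = -0.0005931
  Case 3: epsilon_lateral = -(0.303 × 0.000397) = -0.0001203
  Case 4: epsilon_lateral = -(0.311 × 0.00198) = -0.0006158
Ordering by |epsilon_lateral|: 0.0006158 (case 4) > 0.0005931 (case 2) > 0.0001437 (case 1) > 0.0001203 (case 3)
Final answer: 4, 2, 1, 3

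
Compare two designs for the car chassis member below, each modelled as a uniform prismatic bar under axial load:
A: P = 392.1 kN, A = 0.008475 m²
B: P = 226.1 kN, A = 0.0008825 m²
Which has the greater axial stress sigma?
Model: a uniform prismatic bar under axial load, so sigma = P / A (SI units).
  A: sigma = 392100 / 0.008475 = 4.627 × 10⁷ Pa = 46.27 MPa
  B: sigma = 226100 / 0.0008825 = 2.562 × 10⁸ Pa = 256.2 MPa
256.2 MPa > 46.27 MPa, so B is larger.
Final answer: B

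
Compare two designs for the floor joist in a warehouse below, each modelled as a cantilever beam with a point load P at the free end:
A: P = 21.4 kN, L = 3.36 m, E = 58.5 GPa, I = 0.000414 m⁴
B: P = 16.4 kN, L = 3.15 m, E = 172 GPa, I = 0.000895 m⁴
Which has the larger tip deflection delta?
Model: a cantilever beam with a point load P at the free end, so delta = (P·L^3) / (3·E·I) (SI units).
  A: delta = (21400 × 3.36^3) / (3 × (5.85 × 10¹⁰) × 0.000414) = 0.01117 m = 11.17 mm
  B: delta = (16400 × 3.15^3) / (3 × (1.72 × 10¹¹) × 0.000895) = 0.00111 m = 1.11 mm
11.17 mm > 1.11 mm, so A is larger.
Final answer: A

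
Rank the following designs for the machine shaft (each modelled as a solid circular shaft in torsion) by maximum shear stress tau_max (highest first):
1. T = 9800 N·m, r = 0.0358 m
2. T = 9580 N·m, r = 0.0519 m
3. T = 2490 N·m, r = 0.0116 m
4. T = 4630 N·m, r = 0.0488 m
Model: a solid circular shaft in torsion, so tau_max = (2·T) / (π·r^3) (SI units).
  Case 1: tau_max = (2 × 9800) / (π × 0.0358^3) = 1.36 × 10⁸ Pa = 136 MPa
  Case 2: tau_max = (2 × 9580) / (π × 0.0519^3) = 4.363 × 10⁷ Pa = 43.63 MPa
  Case 3: tau_max = (2 × 2490) / (π × 0.0116^3) = 1.016 × 10⁹ Pa = 1016 MPa
  Case 4: tau_max = (2 × 4630) / (π × 0.0488^3) = 2.536 × 10⁷ Pa = 25.36 MPa
Ordering: 1016 MPa (case 3) > 136 MPa (case 1) > 43.63 MPa (case 2) > 25.36 MPa (case 4)
Final answer: 3, 1, 2, 4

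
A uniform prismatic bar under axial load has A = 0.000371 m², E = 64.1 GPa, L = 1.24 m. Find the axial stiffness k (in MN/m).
Model: a uniform prismatic bar under axial load, so k = (A·E) / L.
Convert to SI units:
  E = 64.1 GPa = 6.41 × 10¹⁰ Pa
Substitute:
  k = (0.000371 × (6.41 × 10¹⁰)) / 1.24
  k = 1.918 × 10⁷ N/m
Convert: k = 1.918 × 10⁷ N/m = 19.18 MN/m
Final answer: k = 19.18 MN/m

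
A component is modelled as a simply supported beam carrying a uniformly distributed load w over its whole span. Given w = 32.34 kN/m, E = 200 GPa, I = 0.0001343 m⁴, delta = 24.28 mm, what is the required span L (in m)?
Model: a simply supported beam carrying a uniformly distributed load w over its whole span, so delta = (5·w·L^4) / (384·E·I).
Solve for L: L = ((384·delta·E·I) / (5·w))^(1/4).
Convert to SI units:
  w = 32.34 kN/m = 32340 N/m
  E = 200 GPa = 2 × 10¹¹ Pa
  delta = 24.28 mm = 0.02428 m
Substitute:
  L = ((384 × 0.02428 × (2 × 10¹¹) × 0.0001343) / (5 × 32340))^(1/4)
  L = 6.273 m
Final answer: L = 6.273 m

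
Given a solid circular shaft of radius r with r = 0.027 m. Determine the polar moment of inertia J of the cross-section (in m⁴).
Model: a solid circular shaft of radius r, so J = (π·r^4) / 2.
Substitute:
  J = (π × 0.027^4) / 2
  J = 8.348 × 10⁻⁷ m⁴
Final answer: J = 8.348 × 10⁻⁷ m⁴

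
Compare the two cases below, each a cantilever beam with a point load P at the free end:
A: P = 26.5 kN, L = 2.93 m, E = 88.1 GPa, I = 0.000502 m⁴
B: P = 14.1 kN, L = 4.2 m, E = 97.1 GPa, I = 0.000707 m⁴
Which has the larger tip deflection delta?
Model: a cantilever beam with a point load P at the free end, so delta = (P·L^3) / (3·E·I) (SI units).
  A: delta = (26500 × 2.93^3) / (3 × (8.81 × 10¹⁰) × 0.000502) = 0.005024 m = 5.024 mm
  B: delta = (14100 × 4.2^3) / (3 × (9.71 × 10¹⁰) × 0.000707) = 0.005072 m = 5.072 mm
5.072 mm > 5.024 mm, so B is larger.
Final answer: B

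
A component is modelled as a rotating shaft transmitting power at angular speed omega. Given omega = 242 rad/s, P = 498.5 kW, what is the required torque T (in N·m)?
Model: a rotating shaft transmitting power at angular speed omega, so P = T·omega.
Solve for T: T = P / omega.
Convert to SI units:
  P = 498.5 kW = 498500 W
Substitute:
  T = 498500 / 242
  T = 2060 N·m
Final answer: T = 2060 N·m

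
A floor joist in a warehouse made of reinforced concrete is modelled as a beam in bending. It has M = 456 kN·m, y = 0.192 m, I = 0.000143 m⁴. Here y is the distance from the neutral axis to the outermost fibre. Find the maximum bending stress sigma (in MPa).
Model: a beam in bending, so sigma = (M·y) / I.
Convert to SI units:
  M = 456 kN·m = 456000 N·m
Substitute:
  sigma = (456000 × 0.192) / 0.000143
  sigma = 6.123 × 10⁸ Pa
Convert: sigma = 6.123 × 10⁸ Pa = 612.3 MPa
Final answer: sigma = 612.3 MPa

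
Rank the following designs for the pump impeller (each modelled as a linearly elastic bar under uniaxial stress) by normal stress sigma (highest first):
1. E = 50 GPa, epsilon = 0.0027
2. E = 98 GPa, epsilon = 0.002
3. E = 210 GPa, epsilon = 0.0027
Model: a linearly elastic bar under uniaxial stress, so sigma = E·epsilon (SI units).
  Case 1: sigma = (5 × 10¹⁰) × 0.0027 = 1.35 × 10⁸ Pa = 135 MPa
  Case 2: sigma = (9.8 × 10¹⁰) × 0.002 = 1.96 × 10⁸ Pa = 196 MPa
  Case 3: sigma = (2.1 × 10¹¹) × 0.0027 = 5.67 × 10⁸ Pa = 567 MPa
Ordering: 567 MPa (case 3) > 196 MPa (case 2) > 135 MPa (case 1)
Final answer: 3, 2, 1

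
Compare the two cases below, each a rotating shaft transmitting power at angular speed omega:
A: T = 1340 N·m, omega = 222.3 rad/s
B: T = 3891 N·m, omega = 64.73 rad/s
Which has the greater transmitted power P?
Model: a rotating shaft transmitting power at angular speed omega, so P = T·omega (SI units).
  A: P = 1340 × 222.3 = 297900 W = 297.9 kW
  B: P = 3891 × 64.73 = 251900 W = 251.9 kW
297.9 kW > 251.9 kW, so A is larger.
Final answer: A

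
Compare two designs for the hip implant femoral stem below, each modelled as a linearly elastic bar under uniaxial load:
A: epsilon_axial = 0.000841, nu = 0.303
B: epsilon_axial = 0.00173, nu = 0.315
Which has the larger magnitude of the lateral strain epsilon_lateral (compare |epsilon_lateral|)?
Model: a linearly elastic bar under uniaxial load, so epsilon_lateral = -nu·epsilon_axial (SI units).
  A: epsilon_lateral = -(0.303 × 0.000841) = -0.0002548
  B: epsilon_lateral = -(0.315 × 0.00173) = -0.0005449
|epsilon_lateral|: A = 0.0002548, B = 0.0005449, so B is larger in magnitude.
Final answer: B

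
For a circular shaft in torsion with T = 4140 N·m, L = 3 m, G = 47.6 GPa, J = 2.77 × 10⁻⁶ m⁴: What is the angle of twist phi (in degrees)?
Model: a circular shaft in torsion, so phi = (T·L) / (G·J).
Convert to SI units:
  G = 47.6 GPa = 4.76 × 10¹⁰ Pa
Substitute:
  phi = (4140 × 3) / ((4.76 × 10¹⁰) × (2.77 × 10⁻⁶))
  phi = 0.0942 rad
Convert to degrees: phi = 0.0942 × 180/π = 5.397°
Final answer: phi = 5.397°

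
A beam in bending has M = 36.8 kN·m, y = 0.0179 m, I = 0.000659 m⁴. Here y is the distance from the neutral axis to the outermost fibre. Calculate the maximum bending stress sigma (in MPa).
Model: a beam in bending, so sigma = (M·y) / I.
Convert to SI units:
  M = 36.8 kN·m = 36800 N·m
Substitute:
  sigma = (36800 × 0.0179) / 0.000659
  sigma = 999600 Pa
Convert: sigma = 999600 Pa = 0.9996 MPa
Final answer: sigma = 0.9996 MPa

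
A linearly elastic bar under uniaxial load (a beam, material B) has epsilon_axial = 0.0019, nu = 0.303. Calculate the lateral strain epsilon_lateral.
Model: a linearly elastic bar under uniaxial load, so epsilon_lateral = -nu·epsilon_axial.
Substitute:
  epsilon_lateral = -(0.303 × 0.0019)
  epsilon_lateral = -0.0005757
Final answer: epsilon_lateral = -0.0005757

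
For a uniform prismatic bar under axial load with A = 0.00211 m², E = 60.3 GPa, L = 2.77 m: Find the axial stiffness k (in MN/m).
Model: a uniform prismatic bar under axial load, so k = (A·E) / L.
Convert to SI units:
  E = 60.3 GPa = 6.03 × 10¹⁰ Pa
Substitute:
  k = (0.00211 × (6.03 × 10¹⁰)) / 2.77
  k = 4.593 × 10⁷ N/m
Convert: k = 4.593 × 10⁷ N/m = 45.93 MN/m
Final answer: k = 45.93 MN/m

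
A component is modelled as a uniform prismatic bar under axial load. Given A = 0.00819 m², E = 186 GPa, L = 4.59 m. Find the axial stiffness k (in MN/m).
Model: a uniform prismatic bar under axial load, so k = (A·E) / L.
Convert to SI units:
  E = 186 GPa = 1.86 × 10¹¹ Pa
Substitute:
  k = (0.00819 × (1.86 × 10¹¹)) / 4.59
  k = 3.319 × 10⁸ N/m
Convert: k = 3.319 × 10⁸ N/m = 331.9 MN/m
Final answer: k = 331.9 MN/m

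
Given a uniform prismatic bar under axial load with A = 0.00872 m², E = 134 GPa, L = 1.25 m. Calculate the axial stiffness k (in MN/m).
Model: a uniform prismatic bar under axial load, so k = (A·E) / L.
Convert to SI units:
  E = 134 GPa = 1.34 × 10¹¹ Pa
Substitute:
  k = (0.00872 × (1.34 × 10¹¹)) / 1.25
  k = 9.348 × 10⁸ N/m
Convert: k = 9.348 × 10⁸ N/m = 934.8 MN/m
Final answer: k = 934.8 MN/m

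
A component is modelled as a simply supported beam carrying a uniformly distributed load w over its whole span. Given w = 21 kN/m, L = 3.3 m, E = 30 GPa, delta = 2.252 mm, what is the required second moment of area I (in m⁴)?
Model: a simply supported beam carrying a uniformly distributed load w over its whole span, so delta = (5·w·L^4) / (384·E·I).
Solve for I: I = (5·w·L^4) / (384·delta·E).
Convert to SI units:
  w = 21 kN/m = 21000 N/m
  E = 30 GPa = 3 × 10¹⁰ Pa
  delta = 2.252 mm = 0.002252 m
Substitute:
  I = (5 × 21000 × 3.3^4) / (384 × 0.002252 × (3 × 10¹⁰))
  I = 0.00048 m⁴
Final answer: I = 0.00048 m⁴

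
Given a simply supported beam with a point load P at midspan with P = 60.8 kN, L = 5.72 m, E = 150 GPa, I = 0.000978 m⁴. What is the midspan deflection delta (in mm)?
Model: a simply supported beam with a point load P at midspan, so delta = (P·L^3) / (48·E·I).
Convert to SI units:
  P = 60.8 kN = 60800 N
  E = 150 GPa = 1.5 × 10¹¹ Pa
Substitute:
  delta = (60800 × 5.72^3) / (48 × (1.5 × 10¹¹) × 0.000978)
  delta = 0.001616 m
Convert: delta = 0.001616 m = 1.616 mm
Final answer: delta = 1.616 mm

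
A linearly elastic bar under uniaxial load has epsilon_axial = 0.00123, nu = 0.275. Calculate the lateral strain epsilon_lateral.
Model: a linearly elastic bar under uniaxial load, so epsilon_lateral = -nu·epsilon_axial.
Substitute:
  epsilon_lateral = -(0.275 × 0.00123)
  epsilon_lateral = -0.0003383
Final answer: epsilon_lateral = -0.0003383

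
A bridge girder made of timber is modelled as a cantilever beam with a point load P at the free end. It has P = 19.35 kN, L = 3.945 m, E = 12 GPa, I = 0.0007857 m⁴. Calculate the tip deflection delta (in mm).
Model: a cantilever beam with a point load P at the free end, so delta = (P·L^3) / (3·E·I).
Convert to SI units:
  P = 19.35 kN = 19350 N
  E = 12 GPa = 1.2 × 10¹⁰ Pa
Substitute:
  delta = (19350 × 3.945^3) / (3 × (1.2 × 10¹⁰) × 0.0007857)
  delta = 0.042 m
Convert: delta = 0.042 m = 42 mm
Final answer: delta = 42 mm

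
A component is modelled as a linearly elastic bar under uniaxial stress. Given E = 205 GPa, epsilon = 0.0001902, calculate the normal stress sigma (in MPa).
Model: a linearly elastic bar under uniaxial stress, so epsilon = sigma / E.
Solve for sigma: sigma = epsilon·E.
Convert to SI units:
  E = 205 GPa = 2.05 × 10¹¹ Pa
Substitute:
  sigma = 0.0001902 × (2.05 × 10¹¹)
  sigma = 3.899 × 10⁷ Pa
Convert: sigma = 3.899 × 10⁷ Pa = 38.99 MPa
Final answer: sigma = 38.99 MPa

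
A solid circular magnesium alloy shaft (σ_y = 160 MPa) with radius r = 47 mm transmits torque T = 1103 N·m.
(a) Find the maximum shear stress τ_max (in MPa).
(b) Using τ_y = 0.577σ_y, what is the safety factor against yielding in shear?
(a) For a solid circular shaft, τ_max = T·r/J with J = π·r^4/2, i.e. τ_max = 2·T / (π·r^3). Convert r = 47 mm = 0.047 m.
  τ_max = (2 × 1103) / (π × 0.047^3) = 6.763 × 10⁶ Pa = 6.763 MPa
(b) τ_y = 0.577 × 160 = 92.32 MPa
  SF = τ_y/τ_max = 92.32 / 6.763 = 13.65
Final answer: (a) τ_max = 6.763 MPa, (b) SF = 13.65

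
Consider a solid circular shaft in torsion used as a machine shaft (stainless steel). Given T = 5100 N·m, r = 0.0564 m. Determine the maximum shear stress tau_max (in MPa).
Model: a solid circular shaft in torsion, so tau_max = (2·T) / (π·r^3).
Substitute:
  tau_max = (2 × 5100) / (π × 0.0564^3)
  tau_max = 1.81 × 10⁷ Pa
Convert: tau_max = 1.81 × 10⁷ Pa = 18.1 MPa
Final answer: tau_max = 18.1 MPa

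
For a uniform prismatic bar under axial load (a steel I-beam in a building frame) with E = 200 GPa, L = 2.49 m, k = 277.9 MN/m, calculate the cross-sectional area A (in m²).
Model: a uniform prismatic bar under axial load, so k = (A·E) / L.
Solve for A: A = (k·L) / E.
Convert to SI units:
  E = 200 GPa = 2 × 10¹¹ Pa
  k = 277.9 MN/m = 2.779 × 10⁸ N/m
Substitute:
  A = ((2.779 × 10⁸) × 2.49) / (2 × 10¹¹)
  A = 0.00346 m²
Final answer: A = 0.00346 m²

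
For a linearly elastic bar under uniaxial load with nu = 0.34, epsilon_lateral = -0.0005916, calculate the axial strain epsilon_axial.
Model: a linearly elastic bar under uniaxial load, so epsilon_lateral = -nu·epsilon_axial.
Solve for epsilon_axial: epsilon_axial = -epsilon_lateral / nu.
Substitute:
  epsilon_axial = -(-0.0005916) / 0.34
  epsilon_axial = 0.00174
Final answer: epsilon_axial = 0.00174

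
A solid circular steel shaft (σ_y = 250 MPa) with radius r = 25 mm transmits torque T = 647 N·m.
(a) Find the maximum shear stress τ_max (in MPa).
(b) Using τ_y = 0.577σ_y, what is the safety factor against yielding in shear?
(a) For a solid circular shaft, τ_max = T·r/J with J = π·r^4/2, i.e. τ_max = 2·T / (π·r^3). Convert r = 25 mm = 0.025 m.
  τ_max = (2 × 647) / (π × 0.025^3) = 2.636 × 10⁷ Pa = 26.36 MPa
(b) τ_y = 0.577 × 250 = 144.25 MPa
  SF = τ_y/τ_max = 144.25 / 26.36 = 5.472
Final answer: (a) τ_max = 26.36 MPa, (b) SF = 5.472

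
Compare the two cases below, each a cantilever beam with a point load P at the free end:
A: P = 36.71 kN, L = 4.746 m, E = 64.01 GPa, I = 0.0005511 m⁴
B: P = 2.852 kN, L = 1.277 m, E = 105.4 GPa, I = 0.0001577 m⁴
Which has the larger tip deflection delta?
Model: a cantilever beam with a point load P at the free end, so delta = (P·L^3) / (3·E·I) (SI units).
  A: delta = (36710 × 4.746^3) / (3 × (6.401 × 10¹⁰) × 0.0005511) = 0.03708 m = 37.08 mm
  B: delta = (2852 × 1.277^3) / (3 × (1.054 × 10¹¹) × 0.0001577) = 0.0001191 m = 0.1191 mm
37.08 mm > 0.1191 mm, so A is larger.
Final answer: A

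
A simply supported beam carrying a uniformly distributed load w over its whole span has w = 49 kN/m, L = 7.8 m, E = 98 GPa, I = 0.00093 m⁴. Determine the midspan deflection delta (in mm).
Model: a simply supported beam carrying a uniformly distributed load w over its whole span, so delta = (5·w·L^4) / (384·E·I).
Convert to SI units:
  w = 49 kN/m = 49000 N/m
  E = 98 GPa = 9.8 × 10¹⁰ Pa
Substitute:
  delta = (5 × 49000 × 7.8^4) / (384 × (9.8 × 10¹⁰) × 0.00093)
  delta = 0.02591 m
Convert: delta = 0.02591 m = 25.91 mm
Final answer: delta = 25.91 mm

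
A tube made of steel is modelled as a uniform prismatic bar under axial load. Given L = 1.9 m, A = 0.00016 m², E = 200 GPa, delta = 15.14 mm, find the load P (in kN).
Model: a uniform prismatic bar under axial load, so delta = (P·L) / (A·E).
Solve for P: P = (delta·A·E) / L.
Convert to SI units:
  E = 200 GPa = 2 × 10¹¹ Pa
  delta = 15.14 mm = 0.01514 m
Substitute:
  P = (0.01514 × 0.00016 × (2 × 10¹¹)) / 1.9
  P = 255000 N
Convert: P = 255000 N = 255 kN
Final answer: P = 255 kN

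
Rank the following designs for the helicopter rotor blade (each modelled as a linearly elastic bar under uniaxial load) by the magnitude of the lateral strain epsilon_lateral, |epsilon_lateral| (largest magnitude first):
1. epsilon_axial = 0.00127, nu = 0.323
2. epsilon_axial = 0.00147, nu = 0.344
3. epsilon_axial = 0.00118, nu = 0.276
Model: a linearly elastic bar under uniaxial load, so epsilon_lateral = -nu·epsilon_axial (SI units).
  Case 1: epsilon_lateral = -(0.323 × 0.00127) = -0.0004102
  Case 2: epsilon_lateral = -(0.344 × 0.00147) = -0.0005057
  Case 3: epsilon_lateral = -(0.276 × 0.00118) = -0.0003257
Ordering by |epsilon_lateral|: 0.0005057 (case 2) > 0.0004102 (case 1) > 0.0003257 (case 3)
Final answer: 2, 1, 3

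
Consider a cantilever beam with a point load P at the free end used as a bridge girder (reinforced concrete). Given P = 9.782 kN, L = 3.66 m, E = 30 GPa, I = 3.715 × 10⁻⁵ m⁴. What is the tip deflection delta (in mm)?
Model: a cantilever beam with a point load P at the free end, so delta = (P·L^3) / (3·E·I).
Convert to SI units:
  P = 9.782 kN = 9782 N
  E = 30 GPa = 3 × 10¹⁰ Pa
Substitute:
  delta = (9782 × 3.66^3) / (3 × (3 × 10¹⁰) × (3.715 × 10⁻⁵))
  delta = 0.1434 m
Convert: delta = 0.1434 m = 143.4 mm
Final answer: delta = 143.4 mm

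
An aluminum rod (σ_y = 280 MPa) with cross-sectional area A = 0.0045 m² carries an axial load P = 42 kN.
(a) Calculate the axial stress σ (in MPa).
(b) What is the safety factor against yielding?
(a) Axial stress σ = P/A. Convert P = 42 kN = 42000 N.
  σ = 42000 / 0.0045 = 9.333 × 10⁶ Pa = 9.333 MPa
(b) Safety factor SF = σ_y/σ = 280 / 9.333 = 30
Final answer: (a) σ = 9.333 MPa, (b) SF = 30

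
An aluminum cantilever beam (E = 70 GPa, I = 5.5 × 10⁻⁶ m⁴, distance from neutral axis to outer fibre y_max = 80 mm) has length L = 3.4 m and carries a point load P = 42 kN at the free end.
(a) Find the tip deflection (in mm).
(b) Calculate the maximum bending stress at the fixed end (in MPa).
(a) Tip deflection of a cantilever with an end point load: δ = P·L^3 / (3·E·I). Convert P = 42 kN = 42000 N, E = 70 GPa = 7 × 10¹⁰ Pa.
  δ = (42000 × 3.4^3) / (3 × (7 × 10¹⁰) × (5.5 × 10⁻⁶)) = 1.429 m = 1429 mm
(b) Maximum bending moment at the fixed end: M = P·L = 42000 × 3.4 = 142800 N·m. Convert y_max = 80 mm = 0.08 m.
  σ = M·y_max / I = (142800 × 0.08) / (5.5 × 10⁻⁶) = 2.077 × 10⁹ Pa = 2077 MPa
Final answer: (a) δ = 1429 mm, (b) σ = 2077 MPa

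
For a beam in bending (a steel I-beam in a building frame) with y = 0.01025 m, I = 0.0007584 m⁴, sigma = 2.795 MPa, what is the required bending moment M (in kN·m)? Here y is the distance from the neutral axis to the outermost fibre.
Model: a beam in bending, so sigma = (M·y) / I.
Solve for M: M = (sigma·I) / y.
Convert to SI units:
  sigma = 2.795 MPa = 2.795 × 10⁶ Pa
Substitute:
  M = ((2.795 × 10⁶) × 0.0007584) / 0.01025
  M = 206800 N·m
Convert: M = 206800 N·m = 206.8 kN·m
Final answer: M = 206.8 kN·m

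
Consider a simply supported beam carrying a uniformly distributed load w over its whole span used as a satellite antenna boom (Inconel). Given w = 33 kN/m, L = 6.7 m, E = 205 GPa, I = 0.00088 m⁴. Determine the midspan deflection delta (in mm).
Model: a simply supported beam carrying a uniformly distributed load w over its whole span, so delta = (5·w·L^4) / (384·E·I).
Convert to SI units:
  w = 33 kN/m = 33000 N/m
  E = 205 GPa = 2.05 × 10¹¹ Pa
Substitute:
  delta = (5 × 33000 × 6.7^4) / (384 × (2.05 × 10¹¹) × 0.00088)
  delta = 0.0048 m
Convert: delta = 0.0048 m = 4.8 mm
Final answer: delta = 4.8 mm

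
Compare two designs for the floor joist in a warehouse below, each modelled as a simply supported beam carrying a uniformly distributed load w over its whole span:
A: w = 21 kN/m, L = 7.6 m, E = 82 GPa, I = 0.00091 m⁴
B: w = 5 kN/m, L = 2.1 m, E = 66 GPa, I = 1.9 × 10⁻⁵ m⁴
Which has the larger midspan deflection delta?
Model: a simply supported beam carrying a uniformly distributed load w over its whole span, so delta = (5·w·L^4) / (384·E·I) (SI units).
  A: delta = (5 × 21000 × 7.6^4) / (384 × (8.2 × 10¹⁰) × 0.00091) = 0.01223 m = 12.23 mm
  B: delta = (5 × 5000 × 2.1^4) / (384 × (6.6 × 10¹⁰) × (1.9 × 10⁻⁵)) = 0.00101 m = 1.01 mm
12.23 mm > 1.01 mm, so A is larger.
Final answer: A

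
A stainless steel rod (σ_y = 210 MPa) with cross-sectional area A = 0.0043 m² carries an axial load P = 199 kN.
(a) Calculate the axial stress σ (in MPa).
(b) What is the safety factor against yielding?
(a) Axial stress σ = P/A. Convert P = 199 kN = 199000 N.
  σ = 199000 / 0.0043 = 4.628 × 10⁷ Pa = 46.28 MPa
(b) Safety factor SF = σ_y/σ = 210 / 46.28 = 4.538
Final answer: (a) σ = 46.28 MPa, (b) SF = 4.538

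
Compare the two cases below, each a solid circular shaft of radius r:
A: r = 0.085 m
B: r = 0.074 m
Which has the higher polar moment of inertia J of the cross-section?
Model: a solid circular shaft of radius r, so J = (π·r^4) / 2 (SI units).
  A: J = (π × 0.085^4) / 2 = 8.2 × 10⁻⁵ m⁴
  B: J = (π × 0.074^4) / 2 = 4.71 × 10⁻⁵ m⁴
8.2 × 10⁻⁵ m⁴ > 4.71 × 10⁻⁵ m⁴, so A is larger.
Final answer: A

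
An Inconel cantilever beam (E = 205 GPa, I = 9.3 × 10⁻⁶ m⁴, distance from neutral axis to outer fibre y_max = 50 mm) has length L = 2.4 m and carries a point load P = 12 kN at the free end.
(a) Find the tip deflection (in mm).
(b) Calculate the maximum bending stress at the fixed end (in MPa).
(a) Tip deflection of a cantilever with an end point load: δ = P·L^3 / (3·E·I). Convert P = 12 kN = 12000 N, E = 205 GPa = 2.05 × 10¹¹ Pa.
  δ = (12000 × 2.4^3) / (3 × (2.05 × 10¹¹) × (9.3 × 10⁻⁶)) = 0.029 m = 29 mm
(b) Maximum bending moment at the fixed end: M = P·L = 12000 × 2.4 = 28800 N·m. Convert y_max = 50 mm = 0.05 m.
  σ = M·y_max / I = (28800 × 0.05) / (9.3 × 10⁻⁶) = 1.548 × 10⁸ Pa = 154.8 MPa
Final answer: (a) δ = 29 mm, (b) σ = 154.8 MPa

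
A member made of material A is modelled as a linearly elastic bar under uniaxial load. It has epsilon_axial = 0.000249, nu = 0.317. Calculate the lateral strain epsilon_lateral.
Model: a linearly elastic bar under uniaxial load, so epsilon_lateral = -nu·epsilon_axial.
Substitute:
  epsilon_lateral = -(0.317 × 0.000249)
  epsilon_lateral = -7.893 × 10⁻⁵
Final answer: epsilon_lateral = -7.893 × 10⁻⁵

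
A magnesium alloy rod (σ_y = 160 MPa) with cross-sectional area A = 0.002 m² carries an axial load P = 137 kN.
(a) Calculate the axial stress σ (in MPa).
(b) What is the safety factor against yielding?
(a) Axial stress σ = P/A. Convert P = 137 kN = 137000 N.
  σ = 137000 / 0.002 = 6.85 × 10⁷ Pa = 68.5 MPa
(b) Safety factor SF = σ_y/σ = 160 / 68.5 = 2.336
Final answer: (a) σ = 68.5 MPa, (b) SF = 2.336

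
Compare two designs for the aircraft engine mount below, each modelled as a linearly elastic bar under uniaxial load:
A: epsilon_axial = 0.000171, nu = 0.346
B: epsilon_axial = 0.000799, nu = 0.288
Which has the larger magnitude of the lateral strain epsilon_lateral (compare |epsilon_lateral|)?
Model: a linearly elastic bar under uniaxial load, so epsilon_lateral = -nu·epsilon_axial (SI units).
  A: epsilon_lateral = -(0.346 × 0.000171) = -5.917 × 10⁻⁵
  B: epsilon_lateral = -(0.288 × 0.000799) = -0.0002301
|epsilon_lateral|: A = 5.917 × 10⁻⁵, B = 0.0002301, so B is larger in magnitude.
Final answer: B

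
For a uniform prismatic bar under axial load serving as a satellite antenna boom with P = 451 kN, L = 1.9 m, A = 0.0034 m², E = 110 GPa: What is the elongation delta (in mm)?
Model: a uniform prismatic bar under axial load, so delta = (P·L) / (A·E).
Convert to SI units:
  P = 451 kN = 451000 N
  E = 110 GPa = 1.1 × 10¹¹ Pa
Substitute:
  delta = (451000 × 1.9) / (0.0034 × (1.1 × 10¹¹))
  delta = 0.002291 m
Convert: delta = 0.002291 m = 2.291 mm
Final answer: delta = 2.291 mm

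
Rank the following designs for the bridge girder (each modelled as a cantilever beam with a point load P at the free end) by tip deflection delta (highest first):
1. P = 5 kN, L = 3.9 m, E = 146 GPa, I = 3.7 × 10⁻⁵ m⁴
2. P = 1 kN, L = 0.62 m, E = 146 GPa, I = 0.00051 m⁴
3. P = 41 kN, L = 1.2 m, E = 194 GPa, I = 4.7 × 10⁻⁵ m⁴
Model: a cantilever beam with a point load P at the free end, so delta = (P·L^3) / (3·E·I) (SI units).
  Case 1: delta = (5000 × 3.9^3) / (3 × (1.46 × 10¹¹) × (3.7 × 10⁻⁵)) = 0.0183 m = 18.3 mm
  Case 2: delta = (1000 × 0.62^3) / (3 × (1.46 × 10¹¹) × 0.00051) = 1.067 × 10⁻⁶ m = 0.001067 mm
  Case 3: delta = (41000 × 1.2^3) / (3 × (1.94 × 10¹¹) × (4.7 × 10⁻⁵)) = 0.00259 m = 2.59 mm
Ordering: 18.3 mm (case 1) > 2.59 mm (case 3) > 0.001067 mm (case 2)
Final answer: 1, 3, 2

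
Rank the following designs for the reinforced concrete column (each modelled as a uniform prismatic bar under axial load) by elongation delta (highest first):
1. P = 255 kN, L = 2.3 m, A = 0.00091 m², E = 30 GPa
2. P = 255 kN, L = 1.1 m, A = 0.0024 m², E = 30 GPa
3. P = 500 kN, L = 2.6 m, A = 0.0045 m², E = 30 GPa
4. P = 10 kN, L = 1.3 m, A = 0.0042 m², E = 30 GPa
Model: a uniform prismatic bar under axial load, so delta = (P·L) / (A·E) (SI units).
  Case 1: delta = (255000 × 2.3) / (0.00091 × (3 × 10¹⁰)) = 0.02148 m = 21.48 mm
  Case 2: delta = (255000 × 1.1) / (0.0024 × (3 × 10¹⁰)) = 0.003896 m = 3.896 mm
  Case 3: delta = (500000 × 2.6) / (0.0045 × (3 × 10¹⁰)) = 0.00963 m = 9.63 mm
  Case 4: delta = (10000 × 1.3) / (0.0042 × (3 × 10¹⁰)) = 0.0001032 m = 0.1032 mm
Ordering: 21.48 mm (case 1) > 9.63 mm (case 3) > 3.896 mm (case 2) > 0.1032 mm (case 4)
Final answer: 1, 3, 2, 4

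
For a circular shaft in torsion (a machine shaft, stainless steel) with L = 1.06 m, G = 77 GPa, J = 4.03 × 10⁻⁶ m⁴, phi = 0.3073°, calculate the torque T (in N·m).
Model: a circular shaft in torsion, so phi = (T·L) / (G·J).
Solve for T: T = (phi·G·J) / L.
Convert to SI units:
  G = 77 GPa = 7.7 × 10¹⁰ Pa
  phi = 0.3073° = 0.005363 rad
Substitute:
  T = (0.005363 × (7.7 × 10¹⁰) × (4.03 × 10⁻⁶)) / 1.06
  T = 1570 N·m
Final answer: T = 1570 N·m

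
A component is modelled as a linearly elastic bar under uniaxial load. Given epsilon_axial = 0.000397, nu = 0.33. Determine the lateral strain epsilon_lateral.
Model: a linearly elastic bar under uniaxial load, so epsilon_lateral = -nu·epsilon_axial.
Substitute:
  epsilon_lateral = -(0.33 × 0.000397)
  epsilon_lateral = -0.000131
Final answer: epsilon_lateral = -0.000131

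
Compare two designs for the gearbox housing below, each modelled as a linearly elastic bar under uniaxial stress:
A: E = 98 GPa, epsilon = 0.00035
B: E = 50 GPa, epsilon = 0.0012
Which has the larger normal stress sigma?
Model: a linearly elastic bar under uniaxial stress, so sigma = E·epsilon (SI units).
  A: sigma = (9.8 × 10¹⁰) × 0.00035 = 3.43 × 10⁷ Pa = 34.3 MPa
  B: sigma = (5 × 10¹⁰) × 0.0012 = 6 × 10⁷ Pa = 60 MPa
60 MPa > 34.3 MPa, so B is larger.
Final answer: B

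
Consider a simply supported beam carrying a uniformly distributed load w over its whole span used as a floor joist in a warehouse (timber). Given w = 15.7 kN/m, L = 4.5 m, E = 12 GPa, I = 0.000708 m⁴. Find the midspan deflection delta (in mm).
Model: a simply supported beam carrying a uniformly distributed load w over its whole span, so delta = (5·w·L^4) / (384·E·I).
Convert to SI units:
  w = 15.7 kN/m = 15700 N/m
  E = 12 GPa = 1.2 × 10¹⁰ Pa
Substitute:
  delta = (5 × 15700 × 4.5^4) / (384 × (1.2 × 10¹⁰) × 0.000708)
  delta = 0.009867 m
Convert: delta = 0.009867 m = 9.867 mm
Final answer: delta = 9.867 mm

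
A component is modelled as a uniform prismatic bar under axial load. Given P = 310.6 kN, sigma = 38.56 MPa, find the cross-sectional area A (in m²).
Model: a uniform prismatic bar under axial load, so sigma = P / A.
Solve for A: A = P / sigma.
Convert to SI units:
  P = 310.6 kN = 310600 N
  sigma = 38.56 MPa = 3.856 × 10⁷ Pa
Substitute:
  A = 310600 / (3.856 × 10⁷)
  A = 0.008055 m²
Final answer: A = 0.008055 m²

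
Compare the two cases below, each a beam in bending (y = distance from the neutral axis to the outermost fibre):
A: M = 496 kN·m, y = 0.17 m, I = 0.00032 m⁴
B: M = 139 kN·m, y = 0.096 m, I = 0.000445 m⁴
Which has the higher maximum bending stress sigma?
Model: a beam in bending (y = distance from the neutral axis to the outermost fibre), so sigma = (M·y) / I (SI units).
  A: sigma = (496000 × 0.17) / 0.00032 = 2.635 × 10⁸ Pa = 263.5 MPa
  B: sigma = (139000 × 0.096) / 0.000445 = 2.999 × 10⁷ Pa = 29.99 MPa
263.5 MPa > 29.99 MPa, so A is larger.
Final answer: A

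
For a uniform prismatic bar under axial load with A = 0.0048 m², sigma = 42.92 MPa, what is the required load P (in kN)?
Model: a uniform prismatic bar under axial load, so sigma = P / A.
Solve for P: P = sigma·A.
Convert to SI units:
  sigma = 42.92 MPa = 4.292 × 10⁷ Pa
Substitute:
  P = (4.292 × 10⁷) × 0.0048
  P = 206000 N
Convert: P = 206000 N = 206 kN
Final answer: P = 206 kN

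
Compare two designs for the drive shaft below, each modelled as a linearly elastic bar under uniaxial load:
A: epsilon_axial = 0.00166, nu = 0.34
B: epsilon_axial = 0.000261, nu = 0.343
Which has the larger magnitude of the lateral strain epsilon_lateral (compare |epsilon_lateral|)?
Model: a linearly elastic bar under uniaxial load, so epsilon_lateral = -nu·epsilon_axial (SI units).
  A: epsilon_lateral = -(0.34 × 0.00166) = -0.0005644
  B: epsilon_lateral = -(0.343 × 0.000261) = -8.952 × 10⁻⁵
|epsilon_lateral|: A = 0.0005644, B = 8.952 × 10⁻⁵, so A is larger in magnitude.
Final answer: A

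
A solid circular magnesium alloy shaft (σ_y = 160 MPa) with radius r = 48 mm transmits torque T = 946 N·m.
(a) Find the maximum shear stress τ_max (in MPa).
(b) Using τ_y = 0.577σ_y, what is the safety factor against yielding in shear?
(a) For a solid circular shaft, τ_max = T·r/J with J = π·r^4/2, i.e. τ_max = 2·T / (π·r^3). Convert r = 48 mm = 0.048 m.
  τ_max = (2 × 946) / (π × 0.048^3) = 5.446 × 10⁶ Pa = 5.446 MPa
(b) τ_y = 0.577 × 160 = 92.32 MPa
  SF = τ_y/τ_max = 92.32 / 5.446 = 16.95
Final answer: (a) τ_max = 5.446 MPa, (b) SF = 16.95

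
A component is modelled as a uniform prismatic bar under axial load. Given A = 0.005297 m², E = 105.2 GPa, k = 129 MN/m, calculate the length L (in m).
Model: a uniform prismatic bar under axial load, so k = (A·E) / L.
Solve for L: L = (A·E) / k.
Convert to SI units:
  E = 105.2 GPa = 1.052 × 10¹¹ Pa
  k = 129 MN/m = 1.29 × 10⁸ N/m
Substitute:
  L = (0.005297 × (1.052 × 10¹¹)) / (1.29 × 10⁸)
  L = 4.32 m
Final answer: L = 4.32 m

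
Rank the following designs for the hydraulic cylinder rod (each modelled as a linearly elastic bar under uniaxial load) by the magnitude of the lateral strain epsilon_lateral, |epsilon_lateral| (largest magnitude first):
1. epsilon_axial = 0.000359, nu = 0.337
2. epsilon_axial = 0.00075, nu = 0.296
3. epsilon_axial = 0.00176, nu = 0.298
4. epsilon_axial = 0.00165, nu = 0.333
Model: a linearly elastic bar under uniaxial load, so epsilon_lateral = -nu·epsilon_axial (SI units).
  Case 1: epsilon_lateral = -(0.337 × 0.000359) = -0.000121
  Case 2: epsilon_lateral = -(0.296 × 0.00075) = -0.000222
  Case 3: epsilon_lateral = -(0.298 × 0.00176) = -0.0005245
  Case 4: epsilon_lateral = -(0.333 × 0.00165) = -0.0005495
Ordering by |epsilon_lateral|: 0.0005495 (case 4) > 0.0005245 (case 3) > 0.000222 (case 2) > 0.000121 (case 1)
Final answer: 4, 3, 2, 1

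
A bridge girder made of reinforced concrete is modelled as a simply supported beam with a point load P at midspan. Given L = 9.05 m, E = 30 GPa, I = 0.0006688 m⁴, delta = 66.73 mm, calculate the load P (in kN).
Model: a simply supported beam with a point load P at midspan, so delta = (P·L^3) / (48·E·I).
Solve for P: P = (48·delta·E·I) / L^3.
Convert to SI units:
  E = 30 GPa = 3 × 10¹⁰ Pa
  delta = 66.73 mm = 0.06673 m
Substitute:
  P = (48 × 0.06673 × (3 × 10¹⁰) × 0.0006688) / 9.05^3
  P = 86700 N
Convert: P = 86700 N = 86.7 kN
Final answer: P = 86.7 kN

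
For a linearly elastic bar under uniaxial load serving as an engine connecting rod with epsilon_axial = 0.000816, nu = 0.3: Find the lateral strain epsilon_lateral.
Model: a linearly elastic bar under uniaxial load, so epsilon_lateral = -nu·epsilon_axial.
Substitute:
  epsilon_lateral = -(0.3 × 0.000816)
  epsilon_lateral = -0.0002448
Final answer: epsilon_lateral = -0.0002448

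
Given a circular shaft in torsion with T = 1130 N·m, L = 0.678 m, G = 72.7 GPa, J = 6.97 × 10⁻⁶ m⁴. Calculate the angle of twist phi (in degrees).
Model: a circular shaft in torsion, so phi = (T·L) / (G·J).
Convert to SI units:
  G = 72.7 GPa = 7.27 × 10¹⁰ Pa
Substitute:
  phi = (1130 × 0.678) / ((7.27 × 10¹⁰) × (6.97 × 10⁻⁶))
  phi = 0.001512 rad
Convert to degrees: phi = 0.001512 × 180/π = 0.08663°
Final answer: phi = 0.08663°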